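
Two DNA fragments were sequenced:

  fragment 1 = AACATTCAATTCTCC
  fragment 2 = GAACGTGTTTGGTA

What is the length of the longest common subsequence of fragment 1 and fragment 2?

Taking A (fragment 1 #1, fragment 2 #2); then A (fragment 1 #2, fragment 2 #3); then C (fragment 1 #3, fragment 2 #4); then T (fragment 1 #5, fragment 2 #6); then T (fragment 1 #6, fragment 2 #8); then T (fragment 1 #10, fragment 2 #9); then T (fragment 1 #11, fragment 2 #10); then T (fragment 1 #13, fragment 2 #13) gives a common subsequence of length 8. dp[15][14] = 8 confirms this is the maximum.

8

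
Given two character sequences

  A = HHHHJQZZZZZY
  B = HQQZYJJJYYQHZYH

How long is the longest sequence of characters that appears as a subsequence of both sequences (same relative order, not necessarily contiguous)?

One common subsequence of length 5: H (A #1, B #1), then J (A #5, B #8), then Q (A #6, B #11), then Z (A #11, B #13), then Y (A #12, B #14), and the DP table's final entry dp[12][15] is also 5, so no common subsequence is longer.

5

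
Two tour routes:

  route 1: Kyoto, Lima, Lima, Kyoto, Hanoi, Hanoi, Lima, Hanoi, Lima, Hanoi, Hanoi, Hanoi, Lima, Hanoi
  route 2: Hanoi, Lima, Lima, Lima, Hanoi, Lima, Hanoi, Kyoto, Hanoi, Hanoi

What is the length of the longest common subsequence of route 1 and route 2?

8

Match Lima [2,2], Lima [3,3], Lima [7,4], Hanoi [8,5], Lima [9,6], Hanoi [10,7], Hanoi [12,9], Hanoi [14,10] — 8 stops in the same relative order in both, and the DP table's final entry dp[14][10] is also 8, so no common subsequence is longer.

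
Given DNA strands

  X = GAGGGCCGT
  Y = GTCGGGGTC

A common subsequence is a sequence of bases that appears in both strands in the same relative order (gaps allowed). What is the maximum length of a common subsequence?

Let dp[i][j] be the LCS length of the first i bases of X and the first j bases of Y. dp[i][j] = dp[i-1][j-1]+1 when the i-th and j-th bases match, else max(dp[i-1][j], dp[i][j-1]).
    ·  G  T  C  G  G  G  G  T  C
 ·  0  0  0  0  0  0  0  0  0  0
 G  0  1  1  1  1  1  1  1  1  1
 A  0  1  1  1  1  1  1  1  1  1
 G  0  1  1  1  2  2  2  2  2  2
 G  0  1  1  1  2  3  3  3  3  3
 G  0  1  1  1  2  3  4  4  4  4
 C  0  1  1  2  2  3  4  4  4  5
 C  0  1  1  2  2  3  4  4  4  5
 G  0  1  1  2  3  3  4  5  5  5
 T  0  1  2  2  3  3  4  5  6  6
dp[9][9] = 6. One LCS (by backtracking along matches): GGGGGT.

6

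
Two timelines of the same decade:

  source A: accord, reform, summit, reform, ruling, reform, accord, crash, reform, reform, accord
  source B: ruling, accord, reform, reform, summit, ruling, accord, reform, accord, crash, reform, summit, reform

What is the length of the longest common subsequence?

9

Match accord [1,2] → reform [2,4] → summit [3,5] → ruling [5,6] → reform [6,8] → accord [7,9] → crash [8,10] → reform [9,11] → reform [10,13] — 9 events in the same relative order in both. Since dp[11][13] = 9, nothing longer is possible.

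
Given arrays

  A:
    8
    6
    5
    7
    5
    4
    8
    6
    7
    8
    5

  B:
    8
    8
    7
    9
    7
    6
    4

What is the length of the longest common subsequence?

Taking 8 at A[1]=B[2], 6 at A[2]=B[6], 4 at A[6]=B[7] gives a common subsequence of length 3. Since dp[11][7] = 3, nothing longer is possible.

3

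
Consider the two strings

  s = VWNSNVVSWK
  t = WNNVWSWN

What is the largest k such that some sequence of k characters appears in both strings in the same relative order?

Pick W [2,1], N [3,2], N [5,3], V [6,4], S [8,6], W [9,7]; all 6 characters appear in both, in order. The LCS DP gives dp[10][8] = 6, so this is optimal.

6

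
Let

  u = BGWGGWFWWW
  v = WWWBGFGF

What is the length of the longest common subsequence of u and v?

Let dp[i][j] be the LCS length of the first i characters of u and the first j characters of v. dp[i][j] = dp[i-1][j-1]+1 when the i-th and j-th characters match, else max(dp[i-1][j], dp[i][j-1]).
    ·  W  W  W  B  G  F  G  F
 ·  0  0  0  0  0  0  0  0  0
 B  0  0  0  0  1  1  1  1  1
 G  0  0  0  0  1  2  2  2  2
 W  0  1  1  1  1  2  2  2  2
 G  0  1  1  1  1  2  2  3  3
 G  0  1  1  1  1  2  2  3  3
 W  0  1  2  2  2  2  2  3  3
 F  0  1  2  2  2  2  3  3  4
 W  0  1  2  3  3  3  3  3  4
 W  0  1  2  3  3  3  3  3  4
 W  0  1  2  3  3  3  3  3  4
dp[10][8] = 4. One LCS (by backtracking along matches): BGGF.

4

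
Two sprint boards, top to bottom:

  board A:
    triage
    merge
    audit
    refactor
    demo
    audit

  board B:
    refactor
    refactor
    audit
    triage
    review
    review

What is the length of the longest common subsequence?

Pick refactor (board A #4, board B #2) → audit (board A #6, board B #3); all 2 tasks appear in both, in order. dp[6][6] = 2 confirms this is the maximum.

2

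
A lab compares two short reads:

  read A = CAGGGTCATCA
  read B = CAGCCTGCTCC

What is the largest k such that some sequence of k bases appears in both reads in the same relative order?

Match C [1,1]; then A [2,2]; then G [3,3]; then G [4,7]; then T [6,9]; then C [7,10]; then C [10,11] — 7 bases in the same relative order in both, and the DP table's final entry dp[11][11] is also 7, so no common subsequence is longer.

7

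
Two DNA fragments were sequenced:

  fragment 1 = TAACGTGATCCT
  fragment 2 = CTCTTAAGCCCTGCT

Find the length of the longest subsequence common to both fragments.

Match T [1,5], A [2,6], A [3,7], C [4,11], T [6,12], G [7,13], C [11,14], T [12,15] — 8 bases in the same relative order in both. Since dp[12][15] = 8, nothing longer is possible.

8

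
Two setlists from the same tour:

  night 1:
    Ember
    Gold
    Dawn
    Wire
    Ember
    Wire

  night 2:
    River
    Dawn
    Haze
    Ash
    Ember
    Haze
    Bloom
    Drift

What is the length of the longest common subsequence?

2

Taking Dawn [3,2] → Ember [5,5] gives a common subsequence of length 2. dp[6][8] = 2 confirms this is the maximum.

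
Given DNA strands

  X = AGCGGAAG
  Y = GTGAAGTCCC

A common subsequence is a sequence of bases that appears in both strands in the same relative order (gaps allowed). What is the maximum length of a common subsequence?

5

Let dp[i][j] be the LCS length of the first i bases of X and the first j bases of Y. dp[i][j] = dp[i-1][j-1]+1 when the i-th and j-th bases match, else max(dp[i-1][j], dp[i][j-1]).
    ·  G  T  G  A  A  G  T  C  C  C
 ·  0  0  0  0  0  0  0  0  0  0  0
 A  0  0  0  0  1  1  1  1  1  1  1
 G  0  1  1  1  1  1  2  2  2  2  2
 C  0  1  1  1  1  1  2  2  3  3  3
 G  0  1  1  2  2  2  2  2  3  3  3
 G  0  1  1  2  2  2  3  3  3  3  3
 A  0  1  1  2  3  3  3  3  3  3  3
 A  0  1  1  2  3  4  4  4  4  4  4
 G  0  1  1  2  3  4  5  5  5  5  5
dp[8][10] = 5. One LCS (by backtracking along matches): GGAAG.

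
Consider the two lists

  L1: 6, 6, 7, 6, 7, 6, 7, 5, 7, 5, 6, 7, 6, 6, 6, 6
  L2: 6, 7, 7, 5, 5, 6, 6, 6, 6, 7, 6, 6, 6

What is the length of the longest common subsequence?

10

Taking 6 [4,1], then 7 [5,2], then 7 [7,3], then 5 [8,4], then 5 [10,5], then 6 [11,9], then 7 [12,10], then 6 [14,11], then 6 [15,12], then 6 [16,13] gives a common subsequence of length 10, and the DP table's final entry dp[16][13] is also 10, so no common subsequence is longer.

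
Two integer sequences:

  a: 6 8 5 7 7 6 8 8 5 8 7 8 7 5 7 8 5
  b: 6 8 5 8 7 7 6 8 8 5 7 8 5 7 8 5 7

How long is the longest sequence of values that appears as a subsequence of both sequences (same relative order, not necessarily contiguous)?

Match 6 at a[1]=b[1], 8 at a[2]=b[2], 5 at a[3]=b[3], 7 at a[4]=b[5], 7 at a[5]=b[6], 6 at a[6]=b[7], 8 at a[7]=b[8], 8 at a[8]=b[9], 5 at a[9]=b[10], 7 at a[11]=b[11], 8 at a[12]=b[12], 5 at a[14]=b[13], 7 at a[15]=b[14], 8 at a[16]=b[15], 5 at a[17]=b[16] — 15 values in the same relative order in both. Since dp[17][17] = 15, nothing longer is possible.

15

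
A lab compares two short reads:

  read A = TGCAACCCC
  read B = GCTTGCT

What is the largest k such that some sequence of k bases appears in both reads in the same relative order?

3

Let dp[i][j] be the LCS length of the first i bases of read A and the first j bases of read B. dp[i][j] = dp[i-1][j-1]+1 when the i-th and j-th bases match, else max(dp[i-1][j], dp[i][j-1]).
    ·  G  C  T  T  G  C  T
 ·  0  0  0  0  0  0  0  0
 T  0  0  0  1  1  1  1  1
 G  0  1  1  1  1  2  2  2
 C  0  1  2  2  2  2  3  3
 A  0  1  2  2  2  2  3  3
 A  0  1  2  2  2  2  3  3
 C  0  1  2  2  2  2  3  3
 C  0  1  2  2  2  2  3  3
 C  0  1  2  2  2  2  3  3
 C  0  1  2  2  2  2  3  3
dp[9][7] = 3. One LCS (by backtracking along matches): TGC.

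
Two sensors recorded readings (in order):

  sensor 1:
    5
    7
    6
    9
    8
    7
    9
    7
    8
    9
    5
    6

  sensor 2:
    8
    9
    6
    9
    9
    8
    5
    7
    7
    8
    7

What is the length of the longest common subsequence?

Taking 6 (sensor 1 #3, sensor 2 #3), then 9 (sensor 1 #4, sensor 2 #5), then 8 (sensor 1 #5, sensor 2 #6), then 7 (sensor 1 #6, sensor 2 #8), then 7 (sensor 1 #8, sensor 2 #9), then 8 (sensor 1 #9, sensor 2 #10) gives a common subsequence of length 6, and the DP table's final entry dp[12][11] is also 6, so no common subsequence is longer.

6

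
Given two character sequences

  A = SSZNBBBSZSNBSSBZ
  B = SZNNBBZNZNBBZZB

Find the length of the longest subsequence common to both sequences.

Pick S at A[2]=B[1] → Z at A[3]=B[2] → N at A[4]=B[4] → B at A[5]=B[5] → B at A[6]=B[6] → Z at A[9]=B[9] → N at A[11]=B[10] → B at A[12]=B[11] → B at A[15]=B[12] → Z at A[16]=B[14]; all 10 characters appear in both, in order. The LCS DP gives dp[16][15] = 10, so this is optimal.

10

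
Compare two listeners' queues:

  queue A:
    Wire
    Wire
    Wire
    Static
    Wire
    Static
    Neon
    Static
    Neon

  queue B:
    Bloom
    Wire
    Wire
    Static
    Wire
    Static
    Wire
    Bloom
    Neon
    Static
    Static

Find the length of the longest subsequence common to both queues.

One common subsequence of length 7: Wire at queue A[1]=queue B[2]; then Wire at queue A[2]=queue B[3]; then Wire at queue A[3]=queue B[5]; then Static at queue A[4]=queue B[6]; then Wire at queue A[5]=queue B[7]; then Static at queue A[6]=queue B[10]; then Static at queue A[8]=queue B[11]. The LCS DP gives dp[9][11] = 7, so this is optimal.

7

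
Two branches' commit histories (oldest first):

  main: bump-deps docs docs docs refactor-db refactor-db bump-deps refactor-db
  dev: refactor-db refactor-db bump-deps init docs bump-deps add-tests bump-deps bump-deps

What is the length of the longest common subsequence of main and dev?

Match bump-deps [1,3], then docs [2,5], then bump-deps [7,9] — 3 commits in the same relative order in both. dp[8][9] = 3 confirms this is the maximum.

3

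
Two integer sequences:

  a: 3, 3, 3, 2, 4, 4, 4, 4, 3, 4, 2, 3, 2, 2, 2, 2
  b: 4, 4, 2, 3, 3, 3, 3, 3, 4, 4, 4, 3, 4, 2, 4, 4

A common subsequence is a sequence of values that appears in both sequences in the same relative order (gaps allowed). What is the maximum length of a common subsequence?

9

Match 3 at a[1]=b[6]; then 3 at a[2]=b[7]; then 3 at a[3]=b[8]; then 4 at a[6]=b[9]; then 4 at a[7]=b[10]; then 4 at a[8]=b[11]; then 3 at a[9]=b[12]; then 4 at a[10]=b[13]; then 2 at a[11]=b[14] — 9 values in the same relative order in both. The LCS DP gives dp[16][16] = 9, so this is optimal.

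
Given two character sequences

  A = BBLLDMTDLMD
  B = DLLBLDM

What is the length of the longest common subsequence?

4

One common subsequence of length 4: B at A[2]=B[4]; then L at A[4]=B[5]; then D at A[8]=B[6]; then M at A[10]=B[7]. The LCS DP gives dp[11][7] = 4, so this is optimal.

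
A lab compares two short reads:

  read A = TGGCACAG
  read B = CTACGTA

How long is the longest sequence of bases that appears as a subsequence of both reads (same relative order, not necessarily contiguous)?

4

Let dp[i][j] be the LCS length of the first i bases of read A and the first j bases of read B. dp[i][j] = dp[i-1][j-1]+1 when the i-th and j-th bases match, else max(dp[i-1][j], dp[i][j-1]).
    ·  C  T  A  C  G  T  A
 ·  0  0  0  0  0  0  0  0
 T  0  0  1  1  1  1  1  1
 G  0  0  1  1  1  2  2  2
 G  0  0  1  1  1  2  2  2
 C  0  1  1  1  2  2  2  2
 A  0  1  1  2  2  2  2  3
 C  0  1  1  2  3  3  3  3
 A  0  1  1  2  3  3  3  4
 G  0  1  1  2  3  4  4  4
dp[8][7] = 4. One LCS (by backtracking along matches): TACA.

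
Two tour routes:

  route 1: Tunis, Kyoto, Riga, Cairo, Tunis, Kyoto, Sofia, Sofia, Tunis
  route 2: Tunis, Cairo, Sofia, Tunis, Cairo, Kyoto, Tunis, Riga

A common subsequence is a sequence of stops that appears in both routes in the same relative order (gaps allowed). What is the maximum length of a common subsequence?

5

Taking Tunis at route 1[1]=route 2[1], then Cairo at route 1[4]=route 2[2], then Tunis at route 1[5]=route 2[4], then Kyoto at route 1[6]=route 2[6], then Tunis at route 1[9]=route 2[7] gives a common subsequence of length 5. The LCS DP gives dp[9][8] = 5, so this is optimal.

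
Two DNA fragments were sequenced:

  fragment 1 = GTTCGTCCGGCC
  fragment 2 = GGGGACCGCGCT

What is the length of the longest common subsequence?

7

Match G (fragment 1 #1, fragment 2 #3), G (fragment 1 #5, fragment 2 #4), C (fragment 1 #7, fragment 2 #6), C (fragment 1 #8, fragment 2 #7), G (fragment 1 #9, fragment 2 #8), G (fragment 1 #10, fragment 2 #10), C (fragment 1 #11, fragment 2 #11) — 7 bases in the same relative order in both. dp[12][12] = 7 confirms this is the maximum.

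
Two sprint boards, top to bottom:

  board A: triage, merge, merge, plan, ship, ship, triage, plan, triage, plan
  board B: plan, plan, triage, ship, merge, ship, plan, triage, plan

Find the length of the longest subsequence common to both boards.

6

Match triage [1,3]; then merge [3,5]; then ship [6,6]; then plan [8,7]; then triage [9,8]; then plan [10,9] — 6 tasks in the same relative order in both, and the DP table's final entry dp[10][9] is also 6, so no common subsequence is longer.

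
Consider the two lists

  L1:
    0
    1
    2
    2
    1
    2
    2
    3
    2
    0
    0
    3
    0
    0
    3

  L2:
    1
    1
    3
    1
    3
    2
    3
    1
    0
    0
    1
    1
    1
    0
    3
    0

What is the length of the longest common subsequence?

Match 1 (L1 #2, L2 #2), 1 (L1 #5, L2 #4), 2 (L1 #7, L2 #6), 3 (L1 #8, L2 #7), 0 (L1 #10, L2 #10), 0 (L1 #11, L2 #14), 3 (L1 #12, L2 #15), 0 (L1 #14, L2 #16) — 8 values in the same relative order in both, and the DP table's final entry dp[15][16] is also 8, so no common subsequence is longer.

8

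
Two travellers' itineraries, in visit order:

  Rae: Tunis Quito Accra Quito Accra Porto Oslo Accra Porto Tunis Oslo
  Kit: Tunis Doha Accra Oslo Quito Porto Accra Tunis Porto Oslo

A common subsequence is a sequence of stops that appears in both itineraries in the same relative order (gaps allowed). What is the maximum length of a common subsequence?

7

Taking Tunis [1,1]; then Accra [3,3]; then Quito [4,5]; then Porto [6,6]; then Accra [8,7]; then Porto [9,9]; then Oslo [11,10] gives a common subsequence of length 7. The LCS DP gives dp[11][10] = 7, so this is optimal.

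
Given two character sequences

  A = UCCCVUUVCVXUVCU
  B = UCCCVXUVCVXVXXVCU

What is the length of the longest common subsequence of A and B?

Taking U (A #1, B #1), then C (A #2, B #2), then C (A #3, B #3), then C (A #4, B #4), then V (A #5, B #5), then U (A #7, B #7), then V (A #8, B #8), then C (A #9, B #9), then V (A #10, B #12), then X (A #11, B #14), then V (A #13, B #15), then C (A #14, B #16), then U (A #15, B #17) gives a common subsequence of length 13, and the DP table's final entry dp[15][17] is also 13, so no common subsequence is longer.

13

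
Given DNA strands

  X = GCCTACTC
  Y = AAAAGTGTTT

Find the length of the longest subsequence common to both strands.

Let dp[i][j] be the LCS length of the first i bases of X and the first j bases of Y. dp[i][j] = dp[i-1][j-1]+1 when the i-th and j-th bases match, else max(dp[i-1][j], dp[i][j-1]).
    ·  A  A  A  A  G  T  G  T  T  T
 ·  0  0  0  0  0  0  0  0  0  0  0
 G  0  0  0  0  0  1  1  1  1  1  1
 C  0  0  0  0  0  1  1  1  1  1  1
 C  0  0  0  0  0  1  1  1  1  1  1
 T  0  0  0  0  0  1  2  2  2  2  2
 A  0  1  1  1  1  1  2  2  2  2  2
 C  0  1  1  1  1  1  2  2  2  2  2
 T  0  1  1  1  1  1  2  2  3  3  3
 C  0  1  1  1  1  1  2  2  3  3  3
dp[8][10] = 3. One LCS (by backtracking along matches): GTT.

3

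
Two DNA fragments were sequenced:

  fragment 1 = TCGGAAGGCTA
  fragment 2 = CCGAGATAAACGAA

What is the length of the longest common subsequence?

Match C [2,2] → G [3,3] → G [4,5] → A [5,9] → A [6,10] → G [7,12] → A [11,14] — 7 bases in the same relative order in both. The LCS DP gives dp[11][14] = 7, so this is optimal.

7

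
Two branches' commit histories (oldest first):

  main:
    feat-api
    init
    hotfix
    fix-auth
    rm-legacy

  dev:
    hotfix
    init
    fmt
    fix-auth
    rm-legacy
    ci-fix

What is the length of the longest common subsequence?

3

Match init (main #2, dev #2) → fix-auth (main #4, dev #4) → rm-legacy (main #5, dev #5) — 3 commits in the same relative order in both. The LCS DP gives dp[5][6] = 3, so this is optimal.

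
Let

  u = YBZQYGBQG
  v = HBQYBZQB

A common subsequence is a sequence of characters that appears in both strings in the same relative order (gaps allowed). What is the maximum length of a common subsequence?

Match Y (u #1, v #4); then B (u #2, v #5); then Z (u #3, v #6); then Q (u #4, v #7); then B (u #7, v #8) — 5 characters in the same relative order in both. dp[9][8] = 5 confirms this is the maximum.

5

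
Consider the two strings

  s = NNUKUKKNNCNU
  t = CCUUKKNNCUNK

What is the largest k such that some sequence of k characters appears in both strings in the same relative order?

Match U (s #3, t #3); then U (s #5, t #4); then K (s #6, t #5); then K (s #7, t #6); then N (s #8, t #7); then N (s #9, t #8); then C (s #10, t #9); then N (s #11, t #11) — 8 characters in the same relative order in both. dp[12][12] = 8 confirms this is the maximum.

8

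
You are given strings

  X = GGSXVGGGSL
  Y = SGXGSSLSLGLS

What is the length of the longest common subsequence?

Let dp[i][j] be the LCS length of the first i characters of X and the first j characters of Y. dp[i][j] = dp[i-1][j-1]+1 when the i-th and j-th characters match, else max(dp[i-1][j], dp[i][j-1]).
    ·  S  G  X  G  S  S  L  S  L  G  L  S
 ·  0  0  0  0  0  0  0  0  0  0  0  0  0
 G  0  0  1  1  1  1  1  1  1  1  1  1  1
 G  0  0  1  1  2  2  2  2  2  2  2  2  2
 S  0  1  1  1  2  3  3  3  3  3  3  3  3
 X  0  1  1  2  2  3  3  3  3  3  3  3  3
 V  0  1  1  2  2  3  3  3  3  3  3  3  3
 G  0  1  2  2  3  3  3  3  3  3  4  4  4
 G  0  1  2  2  3  3  3  3  3  3  4  4  4
 G  0  1  2  2  3  3  3  3  3  3  4  4  4
 S  0  1  2  2  3  4  4  4  4  4  4  4  5
 L  0  1  2  2  3  4  4  5  5  5  5  5  5
dp[10][12] = 5. One LCS (by backtracking along matches): GGSGS.

5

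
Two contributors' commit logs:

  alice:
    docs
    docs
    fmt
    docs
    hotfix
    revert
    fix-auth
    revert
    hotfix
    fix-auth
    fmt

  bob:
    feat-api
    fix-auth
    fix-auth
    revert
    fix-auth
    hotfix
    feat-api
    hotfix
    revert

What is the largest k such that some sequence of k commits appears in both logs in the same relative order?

Taking revert [6,4], then fix-auth [7,5], then revert [8,9] gives a common subsequence of length 3. The LCS DP gives dp[11][9] = 3, so this is optimal.

3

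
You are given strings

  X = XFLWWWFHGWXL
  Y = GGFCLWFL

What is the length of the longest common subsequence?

Let dp[i][j] be the LCS length of the first i characters of X and the first j characters of Y. dp[i][j] = dp[i-1][j-1]+1 when the i-th and j-th characters match, else max(dp[i-1][j], dp[i][j-1]).
    ·  G  G  F  C  L  W  F  L
 ·  0  0  0  0  0  0  0  0  0
 X  0  0  0  0  0  0  0  0  0
 F  0  0  0  1  1  1  1  1  1
 L  0  0  0  1  1  2  2  2  2
 W  0  0  0  1  1  2  3  3  3
 W  0  0  0  1  1  2  3  3  3
 W  0  0  0  1  1  2  3  3  3
 F  0  0  0  1  1  2  3  4  4
 H  0  0  0  1  1  2  3  4  4
 G  0  1  1  1  1  2  3  4  4
 W  0  1  1  1  1  2  3  4  4
 X  0  1  1  1  1  2  3  4  4
 L  0  1  1  1  1  2  3  4  5
dp[12][8] = 5. One LCS (by backtracking along matches): FLWFL.

5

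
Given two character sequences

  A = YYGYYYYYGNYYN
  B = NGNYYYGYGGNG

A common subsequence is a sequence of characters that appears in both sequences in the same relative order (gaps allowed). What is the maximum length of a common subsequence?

Match G at A[3]=B[2] → Y at A[4]=B[4] → Y at A[5]=B[5] → Y at A[6]=B[6] → Y at A[7]=B[8] → G at A[9]=B[10] → N at A[10]=B[11] — 7 characters in the same relative order in both. dp[13][12] = 7 confirms this is the maximum.

7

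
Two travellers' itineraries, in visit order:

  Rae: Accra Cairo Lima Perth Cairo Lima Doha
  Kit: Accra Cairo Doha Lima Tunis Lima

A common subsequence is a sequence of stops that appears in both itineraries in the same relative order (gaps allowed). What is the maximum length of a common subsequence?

4

Taking Accra at Rae[1]=Kit[1]; then Cairo at Rae[2]=Kit[2]; then Lima at Rae[3]=Kit[4]; then Lima at Rae[6]=Kit[6] gives a common subsequence of length 4, and the DP table's final entry dp[7][6] is also 4, so no common subsequence is longer.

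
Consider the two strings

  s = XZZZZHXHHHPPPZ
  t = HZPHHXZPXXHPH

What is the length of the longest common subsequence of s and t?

One common subsequence of length 5: X at s[1]=t[6]; then Z at s[2]=t[7]; then X at s[7]=t[10]; then H at s[8]=t[11]; then H at s[10]=t[13]. dp[14][13] = 5 confirms this is the maximum.

5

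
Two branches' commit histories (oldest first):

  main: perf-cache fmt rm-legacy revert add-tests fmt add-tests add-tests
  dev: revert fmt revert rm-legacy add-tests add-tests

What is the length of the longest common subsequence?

4

Match fmt (main #2, dev #2), rm-legacy (main #3, dev #4), add-tests (main #7, dev #5), add-tests (main #8, dev #6) — 4 commits in the same relative order in both. dp[8][6] = 4 confirms this is the maximum.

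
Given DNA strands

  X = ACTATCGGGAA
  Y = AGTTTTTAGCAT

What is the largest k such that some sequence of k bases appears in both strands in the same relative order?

5

Let dp[i][j] be the LCS length of the first i bases of X and the first j bases of Y. dp[i][j] = dp[i-1][j-1]+1 when the i-th and j-th bases match, else max(dp[i-1][j], dp[i][j-1]).
    ·  A  G  T  T  T  T  T  A  G  C  A  T
 ·  0  0  0  0  0  0  0  0  0  0  0  0  0
 A  0  1  1  1  1  1  1  1  1  1  1  1  1
 C  0  1  1  1  1  1  1  1  1  1  2  2  2
 T  0  1  1  2  2  2  2  2  2  2  2  2  3
 A  0  1  1  2  2  2  2  2  3  3  3  3  3
 T  0  1  1  2  3  3  3  3  3  3  3  3  4
 C  0  1  1  2  3  3  3  3  3  3  4  4  4
 G  0  1  2  2  3  3  3  3  3  4  4  4  4
 G  0  1  2  2  3  3  3  3  3  4  4  4  4
 G  0  1  2  2  3  3  3  3  3  4  4  4  4
 A  0  1  2  2  3  3  3  3  4  4  4  5  5
 A  0  1  2  2  3  3  3  3  4  4  4  5  5
dp[11][12] = 5. One LCS (by backtracking along matches): ATACA.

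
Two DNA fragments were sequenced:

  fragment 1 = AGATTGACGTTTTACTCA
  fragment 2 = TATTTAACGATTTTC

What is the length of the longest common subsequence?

One common subsequence of length 11: A at fragment 1[1]=fragment 2[2], then T at fragment 1[4]=fragment 2[4], then T at fragment 1[5]=fragment 2[5], then A at fragment 1[7]=fragment 2[7], then C at fragment 1[8]=fragment 2[8], then G at fragment 1[9]=fragment 2[9], then T at fragment 1[11]=fragment 2[11], then T at fragment 1[12]=fragment 2[12], then T at fragment 1[13]=fragment 2[13], then T at fragment 1[16]=fragment 2[14], then C at fragment 1[17]=fragment 2[15]. Since dp[18][15] = 11, nothing longer is possible.

11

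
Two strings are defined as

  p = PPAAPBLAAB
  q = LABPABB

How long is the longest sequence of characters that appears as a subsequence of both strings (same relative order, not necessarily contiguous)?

4

Let dp[i][j] be the LCS length of the first i characters of p and the first j characters of q. dp[i][j] = dp[i-1][j-1]+1 when the i-th and j-th characters match, else max(dp[i-1][j], dp[i][j-1]).
    ·  L  A  B  P  A  B  B
 ·  0  0  0  0  0  0  0  0
 P  0  0  0  0  1  1  1  1
 P  0  0  0  0  1  1  1  1
 A  0  0  1  1  1  2  2  2
 A  0  0  1  1  1  2  2  2
 P  0  0  1  1  2  2  2  2
 B  0  0  1  2  2  2  3  3
 L  0  1  1  2  2  2  3  3
 A  0  1  2  2  2  3  3  3
 A  0  1  2  2  2  3  3  3
 B  0  1  2  3  3  3  4  4
dp[10][7] = 4. One LCS (by backtracking along matches): PABB.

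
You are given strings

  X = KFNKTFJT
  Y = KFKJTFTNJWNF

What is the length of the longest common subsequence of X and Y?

Let dp[i][j] be the LCS length of the first i characters of X and the first j characters of Y. dp[i][j] = dp[i-1][j-1]+1 when the i-th and j-th characters match, else max(dp[i-1][j], dp[i][j-1]).
    ·  K  F  K  J  T  F  T  N  J  W  N  F
 ·  0  0  0  0  0  0  0  0  0  0  0  0  0
 K  0  1  1  1  1  1  1  1  1  1  1  1  1
 F  0  1  2  2  2  2  2  2  2  2  2  2  2
 N  0  1  2  2  2  2  2  2  3  3  3  3  3
 K  0  1  2  3  3  3  3  3  3  3  3  3  3
 T  0  1  2  3  3  4  4  4  4  4  4  4  4
 F  0  1  2  3  3  4  5  5  5  5  5  5  5
 J  0  1  2  3  4  4  5  5  5  6  6  6  6
 T  0  1  2  3  4  5  5  6  6  6  6  6  6
dp[8][12] = 6. One LCS (by backtracking along matches): KFKTFJ.

6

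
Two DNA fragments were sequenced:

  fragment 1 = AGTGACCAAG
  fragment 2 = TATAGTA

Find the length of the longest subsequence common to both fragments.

4

Let dp[i][j] be the LCS length of the first i bases of fragment 1 and the first j bases of fragment 2. dp[i][j] = dp[i-1][j-1]+1 when the i-th and j-th bases match, else max(dp[i-1][j], dp[i][j-1]).
    ·  T  A  T  A  G  T  A
 ·  0  0  0  0  0  0  0  0
 A  0  0  1  1  1  1  1  1
 G  0  0  1  1  1  2  2  2
 T  0  1  1  2  2  2  3  3
 G  0  1  1  2  2  3  3  3
 A  0  1  2  2  3  3  3  4
 C  0  1  2  2  3  3  3  4
 C  0  1  2  2  3  3  3  4
 A  0  1  2  2  3  3  3  4
 A  0  1  2  2  3  3  3  4
 G  0  1  2  2  3  4  4  4
dp[10][7] = 4. One LCS (by backtracking along matches): AGTA.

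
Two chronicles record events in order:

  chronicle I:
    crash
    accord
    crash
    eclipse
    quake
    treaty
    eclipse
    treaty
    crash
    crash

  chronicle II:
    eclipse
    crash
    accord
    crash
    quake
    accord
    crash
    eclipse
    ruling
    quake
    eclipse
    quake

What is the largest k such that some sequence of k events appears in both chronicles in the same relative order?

6

Match crash at chronicle I[1]=chronicle II[4] → accord at chronicle I[2]=chronicle II[6] → crash at chronicle I[3]=chronicle II[7] → eclipse at chronicle I[4]=chronicle II[8] → quake at chronicle I[5]=chronicle II[10] → eclipse at chronicle I[7]=chronicle II[11] — 6 events in the same relative order in both. dp[10][12] = 6 confirms this is the maximum.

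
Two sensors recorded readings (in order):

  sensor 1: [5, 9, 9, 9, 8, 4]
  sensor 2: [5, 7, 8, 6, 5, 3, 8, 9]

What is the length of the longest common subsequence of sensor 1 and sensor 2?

Taking 5 [1,5]; then 9 [4,8] gives a common subsequence of length 2, and the DP table's final entry dp[6][8] is also 2, so no common subsequence is longer.

2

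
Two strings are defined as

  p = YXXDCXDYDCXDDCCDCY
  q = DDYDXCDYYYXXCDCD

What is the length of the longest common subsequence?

One common subsequence of length 9: Y at p[1]=q[3], X at p[3]=q[5], C at p[5]=q[6], D at p[7]=q[7], Y at p[8]=q[10], C at p[10]=q[13], D at p[13]=q[14], C at p[15]=q[15], D at p[16]=q[16]. dp[18][16] = 9 confirms this is the maximum.

9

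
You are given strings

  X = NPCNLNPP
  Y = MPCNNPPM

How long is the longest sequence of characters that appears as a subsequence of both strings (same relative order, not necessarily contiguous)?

Let dp[i][j] be the LCS length of the first i characters of X and the first j characters of Y. dp[i][j] = dp[i-1][j-1]+1 when the i-th and j-th characters match, else max(dp[i-1][j], dp[i][j-1]).
    ·  M  P  C  N  N  P  P  M
 ·  0  0  0  0  0  0  0  0  0
 N  0  0  0  0  1  1  1  1  1
 P  0  0  1  1  1  1  2  2  2
 C  0  0  1  2  2  2  2  2  2
 N  0  0  1  2  3  3  3  3  3
 L  0  0  1  2  3  3  3  3  3
 N  0  0  1  2  3  4  4  4  4
 P  0  0  1  2  3  4  5  5  5
 P  0  0  1  2  3  4  5  6  6
dp[8][8] = 6. One LCS (by backtracking along matches): PCNNPP.

6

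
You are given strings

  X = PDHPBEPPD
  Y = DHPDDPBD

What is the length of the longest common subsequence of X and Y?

Taking P [1,3]; then D [2,5]; then P [4,6]; then B [5,7]; then D [9,8] gives a common subsequence of length 5. Since dp[9][8] = 5, nothing longer is possible.

5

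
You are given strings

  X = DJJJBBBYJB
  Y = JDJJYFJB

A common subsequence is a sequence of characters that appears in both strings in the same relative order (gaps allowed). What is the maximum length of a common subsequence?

Match D [1,2] → J [3,3] → J [4,4] → Y [8,5] → J [9,7] → B [10,8] — 6 characters in the same relative order in both. dp[10][8] = 6 confirms this is the maximum.

6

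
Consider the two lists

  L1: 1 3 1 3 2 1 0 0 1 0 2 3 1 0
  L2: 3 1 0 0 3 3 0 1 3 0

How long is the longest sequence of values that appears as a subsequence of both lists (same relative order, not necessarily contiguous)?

Pick 1 at L1[1]=L2[2], then 3 at L1[2]=L2[5], then 3 at L1[4]=L2[6], then 0 at L1[8]=L2[7], then 1 at L1[9]=L2[8], then 3 at L1[12]=L2[9], then 0 at L1[14]=L2[10]; all 7 values appear in both, in order. The LCS DP gives dp[14][10] = 7, so this is optimal.

7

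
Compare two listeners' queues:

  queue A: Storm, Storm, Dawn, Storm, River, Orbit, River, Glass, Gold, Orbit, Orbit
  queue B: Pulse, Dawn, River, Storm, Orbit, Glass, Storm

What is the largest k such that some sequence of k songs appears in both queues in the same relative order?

4

Pick Dawn at queue A[3]=queue B[2], Storm at queue A[4]=queue B[4], Orbit at queue A[6]=queue B[5], Glass at queue A[8]=queue B[6]; all 4 songs appear in both, in order. The LCS DP gives dp[11][7] = 4, so this is optimal.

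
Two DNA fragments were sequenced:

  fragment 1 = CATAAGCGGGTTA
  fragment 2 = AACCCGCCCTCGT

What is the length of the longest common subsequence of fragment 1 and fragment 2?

6

Taking A at fragment 1[2]=fragment 2[1]; then A at fragment 1[4]=fragment 2[2]; then G at fragment 1[6]=fragment 2[6]; then C at fragment 1[7]=fragment 2[11]; then G at fragment 1[10]=fragment 2[12]; then T at fragment 1[12]=fragment 2[13] gives a common subsequence of length 6, and the DP table's final entry dp[13][13] is also 6, so no common subsequence is longer.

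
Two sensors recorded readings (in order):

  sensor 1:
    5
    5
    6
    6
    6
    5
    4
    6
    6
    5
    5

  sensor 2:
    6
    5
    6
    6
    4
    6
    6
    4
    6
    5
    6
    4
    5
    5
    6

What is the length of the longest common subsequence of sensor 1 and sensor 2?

9

One common subsequence of length 9: 5 (sensor 1 #1, sensor 2 #2), then 6 (sensor 1 #3, sensor 2 #4), then 6 (sensor 1 #4, sensor 2 #6), then 6 (sensor 1 #5, sensor 2 #7), then 4 (sensor 1 #7, sensor 2 #8), then 6 (sensor 1 #8, sensor 2 #9), then 6 (sensor 1 #9, sensor 2 #11), then 5 (sensor 1 #10, sensor 2 #13), then 5 (sensor 1 #11, sensor 2 #14). dp[11][15] = 9 confirms this is the maximum.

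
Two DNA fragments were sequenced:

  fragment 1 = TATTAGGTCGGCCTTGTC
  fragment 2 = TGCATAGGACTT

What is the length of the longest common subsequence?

Match T [1,1] → A [2,4] → T [4,5] → A [5,6] → G [6,7] → G [7,8] → C [13,10] → T [15,11] → T [17,12] — 9 bases in the same relative order in both. Since dp[18][12] = 9, nothing longer is possible.

9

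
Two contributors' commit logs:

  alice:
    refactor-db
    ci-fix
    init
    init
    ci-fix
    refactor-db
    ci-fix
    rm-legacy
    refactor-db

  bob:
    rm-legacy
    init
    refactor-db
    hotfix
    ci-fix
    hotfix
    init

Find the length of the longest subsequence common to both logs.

One common subsequence of length 3: refactor-db [1,3]; then ci-fix [2,5]; then init [4,7]. The LCS DP gives dp[9][7] = 3, so this is optimal.

3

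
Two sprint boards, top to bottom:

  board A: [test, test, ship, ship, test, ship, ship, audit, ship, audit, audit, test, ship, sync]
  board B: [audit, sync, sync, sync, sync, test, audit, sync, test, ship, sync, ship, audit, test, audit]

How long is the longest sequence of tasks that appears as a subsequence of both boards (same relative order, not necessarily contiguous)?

Match test at board A[1]=board B[6], test at board A[2]=board B[9], ship at board A[3]=board B[10], ship at board A[4]=board B[12], test at board A[5]=board B[14], audit at board A[11]=board B[15] — 6 tasks in the same relative order in both. dp[14][15] = 6 confirms this is the maximum.

6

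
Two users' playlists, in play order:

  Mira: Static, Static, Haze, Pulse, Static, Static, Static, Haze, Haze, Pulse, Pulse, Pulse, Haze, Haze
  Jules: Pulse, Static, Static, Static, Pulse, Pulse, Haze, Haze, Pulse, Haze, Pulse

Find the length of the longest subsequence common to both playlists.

One common subsequence of length 8: Pulse (Mira #4, Jules #1), then Static (Mira #5, Jules #2), then Static (Mira #6, Jules #3), then Static (Mira #7, Jules #4), then Haze (Mira #8, Jules #7), then Haze (Mira #9, Jules #8), then Pulse (Mira #10, Jules #9), then Pulse (Mira #12, Jules #11), and the DP table's final entry dp[14][11] is also 8, so no common subsequence is longer.

8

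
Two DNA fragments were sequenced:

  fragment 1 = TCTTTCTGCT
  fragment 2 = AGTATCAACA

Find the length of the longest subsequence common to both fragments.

4

One common subsequence of length 4: T [1,3] → T [5,5] → C [6,6] → C [9,9], and the DP table's final entry dp[10][10] is also 4, so no common subsequence is longer.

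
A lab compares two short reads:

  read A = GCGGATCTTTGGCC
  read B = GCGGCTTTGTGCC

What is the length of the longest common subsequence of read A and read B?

Match G (read A #1, read B #1), then C (read A #2, read B #2), then G (read A #3, read B #3), then G (read A #4, read B #4), then C (read A #7, read B #5), then T (read A #8, read B #6), then T (read A #9, read B #7), then T (read A #10, read B #8), then G (read A #11, read B #9), then G (read A #12, read B #11), then C (read A #13, read B #12), then C (read A #14, read B #13) — 12 bases in the same relative order in both. Since dp[14][13] = 12, nothing longer is possible.

12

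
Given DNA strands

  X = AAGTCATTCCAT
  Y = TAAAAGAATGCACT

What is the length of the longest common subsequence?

Pick A [1,4], A [2,5], G [3,6], T [4,9], C [5,11], A [6,12], C [10,13], T [12,14]; all 8 bases appear in both, in order. dp[12][14] = 8 confirms this is the maximum.

8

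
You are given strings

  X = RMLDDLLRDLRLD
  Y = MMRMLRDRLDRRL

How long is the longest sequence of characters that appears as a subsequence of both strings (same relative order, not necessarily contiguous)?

One common subsequence of length 8: R (X #1, Y #3) → M (X #2, Y #4) → L (X #3, Y #5) → D (X #4, Y #7) → D (X #5, Y #10) → R (X #8, Y #11) → R (X #11, Y #12) → L (X #12, Y #13), and the DP table's final entry dp[13][13] is also 8, so no common subsequence is longer.

8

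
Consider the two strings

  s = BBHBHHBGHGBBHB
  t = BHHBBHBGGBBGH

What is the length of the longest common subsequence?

Pick B at s[1]=t[1], B at s[2]=t[4], B at s[4]=t[5], H at s[6]=t[6], B at s[7]=t[7], G at s[8]=t[8], G at s[10]=t[9], B at s[11]=t[10], B at s[12]=t[11], H at s[13]=t[13]; all 10 characters appear in both, in order, and the DP table's final entry dp[14][13] is also 10, so no common subsequence is longer.

10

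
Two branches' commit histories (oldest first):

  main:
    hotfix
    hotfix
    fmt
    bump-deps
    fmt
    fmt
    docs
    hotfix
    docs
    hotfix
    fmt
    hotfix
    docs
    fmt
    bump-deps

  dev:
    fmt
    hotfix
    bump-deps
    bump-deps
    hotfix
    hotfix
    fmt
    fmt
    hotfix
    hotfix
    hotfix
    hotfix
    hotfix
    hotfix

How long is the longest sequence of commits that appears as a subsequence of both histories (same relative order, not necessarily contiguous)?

7

One common subsequence of length 7: hotfix [1,5], then hotfix [2,6], then fmt [3,7], then fmt [5,8], then hotfix [8,12], then hotfix [10,13], then hotfix [12,14]. Since dp[15][14] = 7, nothing longer is possible.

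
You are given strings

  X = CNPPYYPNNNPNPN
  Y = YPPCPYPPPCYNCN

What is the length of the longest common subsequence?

Pick C (X #1, Y #4), P (X #3, Y #5), P (X #4, Y #7), P (X #7, Y #8), P (X #11, Y #9), N (X #12, Y #12), N (X #14, Y #14); all 7 characters appear in both, in order. dp[14][14] = 7 confirms this is the maximum.

7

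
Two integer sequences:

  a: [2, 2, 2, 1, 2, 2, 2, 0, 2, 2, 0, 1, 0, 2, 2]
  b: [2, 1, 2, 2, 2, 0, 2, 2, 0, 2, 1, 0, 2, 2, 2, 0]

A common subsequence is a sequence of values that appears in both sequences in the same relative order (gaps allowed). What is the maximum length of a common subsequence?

Taking 2 (a #3, b #1), then 1 (a #4, b #2), then 2 (a #5, b #3), then 2 (a #6, b #4), then 2 (a #7, b #5), then 0 (a #8, b #6), then 2 (a #9, b #7), then 2 (a #10, b #8), then 0 (a #11, b #9), then 1 (a #12, b #11), then 0 (a #13, b #12), then 2 (a #14, b #14), then 2 (a #15, b #15) gives a common subsequence of length 13. dp[15][16] = 13 confirms this is the maximum.

13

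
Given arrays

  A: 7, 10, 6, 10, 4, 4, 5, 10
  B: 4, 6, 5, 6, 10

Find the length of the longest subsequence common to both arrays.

Let dp[i][j] be the LCS length of the first i values of A and the first j values of B. dp[i][j] = dp[i-1][j-1]+1 when the i-th and j-th values match, else max(dp[i-1][j], dp[i][j-1]).
    ·  4  6  5  6 10
 ·  0  0  0  0  0  0
 7  0  0  0  0  0  0
10  0  0  0  0  0  1
 6  0  0  1  1  1  1
10  0  0  1  1  1  2
 4  0  1  1  1  1  2
 4  0  1  1  1  1  2
 5  0  1  1  2  2  2
10  0  1  1  2  2  3
dp[8][5] = 3. One LCS (by backtracking along matches): 6, 5, 10.

3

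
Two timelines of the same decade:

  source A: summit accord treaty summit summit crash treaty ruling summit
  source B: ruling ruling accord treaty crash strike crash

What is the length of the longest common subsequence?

Taking accord at source A[2]=source B[3], then treaty at source A[3]=source B[4], then crash at source A[6]=source B[7] gives a common subsequence of length 3. dp[9][7] = 3 confirms this is the maximum.

3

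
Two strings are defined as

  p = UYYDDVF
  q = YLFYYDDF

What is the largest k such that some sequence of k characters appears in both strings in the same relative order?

Taking Y [2,4] → Y [3,5] → D [4,6] → D [5,7] → F [7,8] gives a common subsequence of length 5. dp[7][8] = 5 confirms this is the maximum.

5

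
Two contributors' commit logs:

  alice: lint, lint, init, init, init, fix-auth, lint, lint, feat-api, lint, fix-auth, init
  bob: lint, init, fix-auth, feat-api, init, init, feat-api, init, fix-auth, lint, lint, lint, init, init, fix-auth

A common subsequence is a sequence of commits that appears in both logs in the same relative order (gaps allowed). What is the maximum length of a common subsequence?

One common subsequence of length 9: lint at alice[1]=bob[1], init at alice[3]=bob[5], init at alice[4]=bob[6], init at alice[5]=bob[8], fix-auth at alice[6]=bob[9], lint at alice[7]=bob[10], lint at alice[8]=bob[11], lint at alice[10]=bob[12], fix-auth at alice[11]=bob[15]. The LCS DP gives dp[12][15] = 9, so this is optimal.

9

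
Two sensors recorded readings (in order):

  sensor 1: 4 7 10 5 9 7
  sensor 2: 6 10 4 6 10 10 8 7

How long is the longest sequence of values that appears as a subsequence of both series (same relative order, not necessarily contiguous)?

One common subsequence of length 3: 4 (sensor 1 #1, sensor 2 #3); then 10 (sensor 1 #3, sensor 2 #6); then 7 (sensor 1 #6, sensor 2 #8). The LCS DP gives dp[6][8] = 3, so this is optimal.

3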